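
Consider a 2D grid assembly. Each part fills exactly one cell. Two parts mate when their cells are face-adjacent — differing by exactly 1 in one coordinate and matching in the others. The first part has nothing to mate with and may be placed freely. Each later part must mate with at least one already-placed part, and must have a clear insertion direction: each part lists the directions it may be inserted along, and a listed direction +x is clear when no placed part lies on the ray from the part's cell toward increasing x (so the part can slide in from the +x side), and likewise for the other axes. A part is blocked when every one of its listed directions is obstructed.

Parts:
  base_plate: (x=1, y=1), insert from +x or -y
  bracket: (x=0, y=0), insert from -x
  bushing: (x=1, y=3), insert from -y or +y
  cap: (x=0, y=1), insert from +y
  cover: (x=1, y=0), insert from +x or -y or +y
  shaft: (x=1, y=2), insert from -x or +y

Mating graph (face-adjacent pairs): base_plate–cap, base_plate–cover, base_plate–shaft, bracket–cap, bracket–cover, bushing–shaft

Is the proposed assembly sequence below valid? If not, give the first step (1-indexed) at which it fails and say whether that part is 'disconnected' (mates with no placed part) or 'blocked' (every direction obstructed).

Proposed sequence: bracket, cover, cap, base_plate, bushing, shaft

1. bracket@(0, 0) [-x clear] — {bracket}
2. cover@(1, 0) [+x clear] — {bracket, cover}
3. cap@(0, 1) [+y clear] — {bracket, cap, cover}
4. base_plate@(1, 1) [+x clear] — {base_plate, bracket, cap, cover}
5. bushing@(1, 3) — no placed neighbour ⇒ disconnected

Invalid at step 5 (disconnected)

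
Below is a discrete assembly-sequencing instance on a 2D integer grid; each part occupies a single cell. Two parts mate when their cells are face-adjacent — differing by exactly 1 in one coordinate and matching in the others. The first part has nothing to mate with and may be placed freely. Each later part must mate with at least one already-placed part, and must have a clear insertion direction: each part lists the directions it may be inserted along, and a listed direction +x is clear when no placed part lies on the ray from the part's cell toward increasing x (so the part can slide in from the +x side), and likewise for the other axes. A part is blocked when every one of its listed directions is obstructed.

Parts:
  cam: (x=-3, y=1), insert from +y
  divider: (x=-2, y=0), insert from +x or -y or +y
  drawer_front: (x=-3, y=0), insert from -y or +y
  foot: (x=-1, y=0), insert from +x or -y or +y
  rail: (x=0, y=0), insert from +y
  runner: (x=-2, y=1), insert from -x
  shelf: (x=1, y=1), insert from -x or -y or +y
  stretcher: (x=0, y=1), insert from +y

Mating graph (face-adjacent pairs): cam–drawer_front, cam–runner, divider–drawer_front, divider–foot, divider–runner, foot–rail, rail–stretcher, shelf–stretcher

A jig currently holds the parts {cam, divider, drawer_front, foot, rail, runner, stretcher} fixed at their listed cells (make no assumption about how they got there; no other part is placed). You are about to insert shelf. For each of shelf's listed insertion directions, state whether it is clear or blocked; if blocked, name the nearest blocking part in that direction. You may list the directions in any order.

-x: nearest on ray is stretcher@(0, 1) ⇒ blocked
-y: ray from shelf(1, 1) has no placed part ⇒ clear
+y: ray from shelf(1, 1) has no placed part ⇒ clear

+y: clear; -x: blocked by stretcher; -y: clear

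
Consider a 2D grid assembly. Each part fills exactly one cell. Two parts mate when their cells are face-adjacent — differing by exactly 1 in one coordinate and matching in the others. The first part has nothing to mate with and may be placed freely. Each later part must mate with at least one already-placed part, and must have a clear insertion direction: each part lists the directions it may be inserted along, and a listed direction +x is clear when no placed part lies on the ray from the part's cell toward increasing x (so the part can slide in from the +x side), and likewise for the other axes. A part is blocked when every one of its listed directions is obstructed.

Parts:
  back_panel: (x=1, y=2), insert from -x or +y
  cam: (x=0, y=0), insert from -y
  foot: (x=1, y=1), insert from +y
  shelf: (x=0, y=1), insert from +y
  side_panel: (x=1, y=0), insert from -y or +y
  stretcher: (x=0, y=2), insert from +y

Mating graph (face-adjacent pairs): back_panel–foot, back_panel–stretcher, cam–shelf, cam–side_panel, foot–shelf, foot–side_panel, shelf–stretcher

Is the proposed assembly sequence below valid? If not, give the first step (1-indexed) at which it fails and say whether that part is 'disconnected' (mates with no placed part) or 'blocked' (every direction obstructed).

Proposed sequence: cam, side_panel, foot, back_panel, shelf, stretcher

1. cam@(0, 0) [-y clear] — {cam}
2. side_panel@(1, 0) [-y clear] — {cam, side_panel}
3. foot@(1, 1) [+y clear] — {cam, foot, side_panel}
4. back_panel@(1, 2) [-x clear] — {back_panel, cam, foot, side_panel}
5. shelf@(0, 1) [+y clear] — {back_panel, cam, foot, shelf, side_panel}
6. stretcher@(0, 2) [+y clear] — {back_panel, cam, foot, shelf, side_panel, stretcher}

Valid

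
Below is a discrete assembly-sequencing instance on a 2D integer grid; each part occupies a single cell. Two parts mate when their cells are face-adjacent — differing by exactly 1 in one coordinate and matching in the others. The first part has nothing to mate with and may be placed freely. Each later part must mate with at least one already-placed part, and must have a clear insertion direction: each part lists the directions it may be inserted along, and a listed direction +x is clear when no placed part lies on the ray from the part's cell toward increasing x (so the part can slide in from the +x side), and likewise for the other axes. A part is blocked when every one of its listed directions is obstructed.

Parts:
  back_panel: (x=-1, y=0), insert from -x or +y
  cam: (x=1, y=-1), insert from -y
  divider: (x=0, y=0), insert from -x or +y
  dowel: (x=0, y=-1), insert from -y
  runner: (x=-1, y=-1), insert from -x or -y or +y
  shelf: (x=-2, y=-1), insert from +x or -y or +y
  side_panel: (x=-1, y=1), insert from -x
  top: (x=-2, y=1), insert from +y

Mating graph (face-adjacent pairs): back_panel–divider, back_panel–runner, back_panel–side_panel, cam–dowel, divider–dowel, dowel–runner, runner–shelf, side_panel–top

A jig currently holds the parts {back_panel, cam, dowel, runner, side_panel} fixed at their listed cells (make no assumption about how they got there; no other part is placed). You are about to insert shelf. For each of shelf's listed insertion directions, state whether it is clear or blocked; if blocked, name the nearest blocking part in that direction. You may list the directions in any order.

+x: nearest on ray is runner@(-1, -1) ⇒ blocked
-y: ray from shelf(-2, -1) has no placed part ⇒ clear
+y: ray from shelf(-2, -1) has no placed part ⇒ clear

+x: blocked by runner; +y: clear; -y: clear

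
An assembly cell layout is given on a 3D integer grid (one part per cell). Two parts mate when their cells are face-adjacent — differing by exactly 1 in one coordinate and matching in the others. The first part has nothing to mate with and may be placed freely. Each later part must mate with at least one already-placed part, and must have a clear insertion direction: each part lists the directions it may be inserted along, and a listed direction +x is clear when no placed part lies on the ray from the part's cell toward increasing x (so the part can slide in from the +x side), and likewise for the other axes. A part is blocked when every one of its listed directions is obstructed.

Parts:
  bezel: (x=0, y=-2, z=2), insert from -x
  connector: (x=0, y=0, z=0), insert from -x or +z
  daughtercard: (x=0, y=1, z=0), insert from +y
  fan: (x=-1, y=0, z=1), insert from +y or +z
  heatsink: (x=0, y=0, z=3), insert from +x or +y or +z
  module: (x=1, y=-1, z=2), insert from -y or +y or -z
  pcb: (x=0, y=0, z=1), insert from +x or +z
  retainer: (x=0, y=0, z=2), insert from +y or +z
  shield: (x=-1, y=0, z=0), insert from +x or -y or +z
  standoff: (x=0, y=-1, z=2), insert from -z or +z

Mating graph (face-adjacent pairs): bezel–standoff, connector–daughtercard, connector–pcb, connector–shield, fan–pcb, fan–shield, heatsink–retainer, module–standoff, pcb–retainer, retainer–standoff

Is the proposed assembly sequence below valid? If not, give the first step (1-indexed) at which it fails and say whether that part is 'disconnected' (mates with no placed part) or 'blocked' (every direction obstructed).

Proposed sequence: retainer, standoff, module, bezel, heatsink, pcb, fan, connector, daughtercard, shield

Valid

1. retainer@(0, 0, 2) [+y clear] — {retainer}
2. standoff@(0, -1, 2) [-z clear] — {retainer, standoff}
3. module@(1, -1, 2) [-y clear] — {module, retainer, standoff}
4. bezel@(0, -2, 2) [-x clear] — {bezel, module, retainer, standoff}
5. heatsink@(0, 0, 3) [+x clear] — {bezel, heatsink, module, retainer, standoff}
6. pcb@(0, 0, 1) [+x clear] — {bezel, heatsink, module, pcb, retainer, standoff}
7. fan@(-1, 0, 1) [+y clear] — {bezel, fan, heatsink, module, pcb, retainer, standoff}
8. connector@(0, 0, 0) [-x clear] — {bezel, connector, fan, heatsink, module, pcb, retainer, standoff}
9. daughtercard@(0, 1, 0) [+y clear] — {bezel, connector, daughtercard, fan, heatsink, module, pcb, retainer, standoff}
10. shield@(-1, 0, 0) [-y clear] — {bezel, connector, daughtercard, fan, heatsink, module, pcb, retainer, shield, standoff}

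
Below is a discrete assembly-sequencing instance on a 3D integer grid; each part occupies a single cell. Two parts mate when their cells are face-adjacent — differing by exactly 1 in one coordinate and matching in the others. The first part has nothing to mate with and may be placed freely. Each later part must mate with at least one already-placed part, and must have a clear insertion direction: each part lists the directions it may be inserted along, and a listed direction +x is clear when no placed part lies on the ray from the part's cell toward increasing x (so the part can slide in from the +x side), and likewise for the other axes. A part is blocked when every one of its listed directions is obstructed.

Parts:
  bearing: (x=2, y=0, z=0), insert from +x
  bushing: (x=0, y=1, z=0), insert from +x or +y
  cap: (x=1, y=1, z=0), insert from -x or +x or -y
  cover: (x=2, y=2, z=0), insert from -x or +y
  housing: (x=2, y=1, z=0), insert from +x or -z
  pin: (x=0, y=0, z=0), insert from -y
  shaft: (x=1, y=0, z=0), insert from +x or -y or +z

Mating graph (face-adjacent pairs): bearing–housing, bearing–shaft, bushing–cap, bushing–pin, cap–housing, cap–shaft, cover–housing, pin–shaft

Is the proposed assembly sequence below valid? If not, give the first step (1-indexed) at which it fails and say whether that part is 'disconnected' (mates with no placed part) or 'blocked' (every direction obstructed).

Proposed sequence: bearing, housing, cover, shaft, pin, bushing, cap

1. bearing@(2, 0, 0) [+x clear] — {bearing}
2. housing@(2, 1, 0) [+x clear] — {bearing, housing}
3. cover@(2, 2, 0) [-x clear] — {bearing, cover, housing}
4. shaft@(1, 0, 0) [-y clear] — {bearing, cover, housing, shaft}
5. pin@(0, 0, 0) [-y clear] — {bearing, cover, housing, pin, shaft}
6. bushing@(0, 1, 0) [+y clear] — {bearing, bushing, cover, housing, pin, shaft}
7. cap@(1, 1, 0) — -x/+x/-y all obstructed ⇒ blocked

Invalid at step 7 (blocked)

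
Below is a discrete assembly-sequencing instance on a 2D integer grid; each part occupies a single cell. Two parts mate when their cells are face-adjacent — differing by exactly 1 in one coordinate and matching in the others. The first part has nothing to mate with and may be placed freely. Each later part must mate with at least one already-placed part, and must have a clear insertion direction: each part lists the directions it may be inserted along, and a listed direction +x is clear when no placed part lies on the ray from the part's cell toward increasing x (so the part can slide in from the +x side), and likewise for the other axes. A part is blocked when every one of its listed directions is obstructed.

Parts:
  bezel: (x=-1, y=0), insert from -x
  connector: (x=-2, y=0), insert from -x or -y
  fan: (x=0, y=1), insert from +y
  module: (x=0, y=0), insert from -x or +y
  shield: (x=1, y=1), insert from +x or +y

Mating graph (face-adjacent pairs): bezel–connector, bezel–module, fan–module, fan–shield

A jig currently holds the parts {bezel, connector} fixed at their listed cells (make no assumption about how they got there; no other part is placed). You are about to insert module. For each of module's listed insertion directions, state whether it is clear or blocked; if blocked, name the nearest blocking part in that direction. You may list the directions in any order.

+y: clear; -x: blocked by bezel

-x: nearest on ray is bezel@(-1, 0) ⇒ blocked
+y: ray from module(0, 0) has no placed part ⇒ clear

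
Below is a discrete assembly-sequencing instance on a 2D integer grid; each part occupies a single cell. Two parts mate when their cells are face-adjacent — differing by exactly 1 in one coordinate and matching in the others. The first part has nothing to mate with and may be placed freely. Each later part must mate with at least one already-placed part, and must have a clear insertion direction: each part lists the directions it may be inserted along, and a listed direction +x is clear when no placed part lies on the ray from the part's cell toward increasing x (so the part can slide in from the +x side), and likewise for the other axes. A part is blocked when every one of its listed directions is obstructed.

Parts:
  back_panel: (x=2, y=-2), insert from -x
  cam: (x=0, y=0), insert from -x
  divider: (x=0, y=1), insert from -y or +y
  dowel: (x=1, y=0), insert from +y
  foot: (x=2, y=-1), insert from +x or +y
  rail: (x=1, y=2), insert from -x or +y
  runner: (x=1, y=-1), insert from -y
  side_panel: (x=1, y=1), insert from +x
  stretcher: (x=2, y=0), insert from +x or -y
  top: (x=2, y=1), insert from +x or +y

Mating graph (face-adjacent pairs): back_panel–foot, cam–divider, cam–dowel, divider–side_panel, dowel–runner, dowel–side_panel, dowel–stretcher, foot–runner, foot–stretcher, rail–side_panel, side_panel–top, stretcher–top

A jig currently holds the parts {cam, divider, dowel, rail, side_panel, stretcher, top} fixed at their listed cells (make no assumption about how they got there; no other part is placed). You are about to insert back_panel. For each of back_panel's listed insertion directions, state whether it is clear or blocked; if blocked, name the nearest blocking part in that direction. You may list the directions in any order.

-x: clear

-x: ray from back_panel(2, -2) has no placed part ⇒ clear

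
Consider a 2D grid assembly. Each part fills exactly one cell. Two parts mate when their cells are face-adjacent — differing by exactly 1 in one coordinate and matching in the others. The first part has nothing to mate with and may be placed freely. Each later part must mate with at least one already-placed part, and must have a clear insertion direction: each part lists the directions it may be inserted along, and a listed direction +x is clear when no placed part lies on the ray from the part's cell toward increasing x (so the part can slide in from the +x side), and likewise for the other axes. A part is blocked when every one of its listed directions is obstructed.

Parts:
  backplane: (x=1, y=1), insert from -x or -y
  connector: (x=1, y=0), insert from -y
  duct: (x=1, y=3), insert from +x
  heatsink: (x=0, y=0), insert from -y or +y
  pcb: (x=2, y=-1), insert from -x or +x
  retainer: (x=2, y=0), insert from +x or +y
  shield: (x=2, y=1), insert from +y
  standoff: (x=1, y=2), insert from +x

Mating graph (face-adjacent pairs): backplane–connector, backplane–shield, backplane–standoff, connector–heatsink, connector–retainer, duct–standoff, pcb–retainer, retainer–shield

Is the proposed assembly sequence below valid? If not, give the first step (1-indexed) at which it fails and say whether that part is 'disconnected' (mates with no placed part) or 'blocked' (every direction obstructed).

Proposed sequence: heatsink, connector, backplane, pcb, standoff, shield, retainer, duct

1. heatsink@(0, 0) [-y clear] — {heatsink}
2. connector@(1, 0) [-y clear] — {connector, heatsink}
3. backplane@(1, 1) [-x clear] — {backplane, connector, heatsink}
4. pcb@(2, -1) — no placed neighbour ⇒ disconnected

Invalid at step 4 (disconnected)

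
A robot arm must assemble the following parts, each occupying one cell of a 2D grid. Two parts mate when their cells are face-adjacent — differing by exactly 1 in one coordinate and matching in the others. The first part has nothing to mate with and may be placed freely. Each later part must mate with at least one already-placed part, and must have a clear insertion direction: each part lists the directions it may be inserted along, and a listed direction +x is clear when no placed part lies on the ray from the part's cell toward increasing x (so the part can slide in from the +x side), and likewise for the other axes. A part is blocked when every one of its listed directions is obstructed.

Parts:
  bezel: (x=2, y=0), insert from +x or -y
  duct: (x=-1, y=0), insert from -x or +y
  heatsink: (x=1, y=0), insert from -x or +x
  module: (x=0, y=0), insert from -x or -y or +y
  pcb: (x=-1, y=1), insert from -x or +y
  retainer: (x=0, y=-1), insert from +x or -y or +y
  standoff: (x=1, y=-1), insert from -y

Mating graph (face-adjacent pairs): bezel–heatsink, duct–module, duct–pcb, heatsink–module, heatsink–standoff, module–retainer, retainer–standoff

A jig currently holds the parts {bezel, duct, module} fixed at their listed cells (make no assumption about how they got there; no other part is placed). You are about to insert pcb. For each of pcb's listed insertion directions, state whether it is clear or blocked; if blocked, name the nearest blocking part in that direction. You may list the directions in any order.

+y: clear; -x: clear

-x: ray from pcb(-1, 1) has no placed part ⇒ clear
+y: ray from pcb(-1, 1) has no placed part ⇒ clear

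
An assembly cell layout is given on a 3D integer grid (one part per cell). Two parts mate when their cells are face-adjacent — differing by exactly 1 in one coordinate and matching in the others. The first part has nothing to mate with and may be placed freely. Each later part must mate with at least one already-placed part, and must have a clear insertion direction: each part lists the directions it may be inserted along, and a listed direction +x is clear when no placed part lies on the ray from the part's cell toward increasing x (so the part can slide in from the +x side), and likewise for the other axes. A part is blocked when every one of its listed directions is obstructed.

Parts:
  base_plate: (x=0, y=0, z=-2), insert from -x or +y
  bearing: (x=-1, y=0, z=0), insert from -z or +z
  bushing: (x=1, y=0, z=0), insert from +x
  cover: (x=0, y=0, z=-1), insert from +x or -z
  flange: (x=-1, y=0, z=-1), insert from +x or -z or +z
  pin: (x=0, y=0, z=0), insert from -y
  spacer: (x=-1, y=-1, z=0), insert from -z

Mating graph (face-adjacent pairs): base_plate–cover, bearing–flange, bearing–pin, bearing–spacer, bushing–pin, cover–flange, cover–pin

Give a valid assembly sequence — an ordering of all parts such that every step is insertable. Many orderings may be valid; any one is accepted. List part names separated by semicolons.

pin; cover; flange; bushing; base_plate; bearing; spacer

1. pin@(0, 0, 0) [-y clear] — {pin}
2. cover@(0, 0, -1) [+x clear] — {cover, pin}
3. flange@(-1, 0, -1) [-z clear] — {cover, flange, pin}
4. bushing@(1, 0, 0) [+x clear] — {bushing, cover, flange, pin}
5. base_plate@(0, 0, -2) [-x clear] — {base_plate, bushing, cover, flange, pin}
6. bearing@(-1, 0, 0) [+z clear] — {base_plate, bearing, bushing, cover, flange, pin}
7. spacer@(-1, -1, 0) [-z clear] — {base_plate, bearing, bushing, cover, flange, pin, spacer}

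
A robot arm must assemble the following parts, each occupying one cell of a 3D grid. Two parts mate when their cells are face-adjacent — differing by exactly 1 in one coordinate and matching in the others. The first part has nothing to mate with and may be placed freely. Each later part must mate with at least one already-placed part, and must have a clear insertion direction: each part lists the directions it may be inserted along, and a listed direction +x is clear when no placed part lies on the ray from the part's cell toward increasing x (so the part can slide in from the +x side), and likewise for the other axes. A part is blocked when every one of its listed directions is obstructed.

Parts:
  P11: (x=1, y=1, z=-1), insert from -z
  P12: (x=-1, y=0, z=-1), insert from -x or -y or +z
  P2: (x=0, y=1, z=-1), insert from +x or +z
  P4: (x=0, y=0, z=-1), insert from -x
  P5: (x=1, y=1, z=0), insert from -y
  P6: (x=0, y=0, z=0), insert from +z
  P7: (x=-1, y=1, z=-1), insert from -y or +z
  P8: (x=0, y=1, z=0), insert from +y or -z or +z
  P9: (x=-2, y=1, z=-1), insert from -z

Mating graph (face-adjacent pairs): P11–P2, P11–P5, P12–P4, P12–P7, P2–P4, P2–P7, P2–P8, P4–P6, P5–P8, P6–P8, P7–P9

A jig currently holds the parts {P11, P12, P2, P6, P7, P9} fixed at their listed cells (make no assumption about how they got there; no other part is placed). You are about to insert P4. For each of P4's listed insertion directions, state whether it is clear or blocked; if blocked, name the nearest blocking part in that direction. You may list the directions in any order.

-x: nearest on ray is P12@(-1, 0, -1) ⇒ blocked

-x: blocked by P12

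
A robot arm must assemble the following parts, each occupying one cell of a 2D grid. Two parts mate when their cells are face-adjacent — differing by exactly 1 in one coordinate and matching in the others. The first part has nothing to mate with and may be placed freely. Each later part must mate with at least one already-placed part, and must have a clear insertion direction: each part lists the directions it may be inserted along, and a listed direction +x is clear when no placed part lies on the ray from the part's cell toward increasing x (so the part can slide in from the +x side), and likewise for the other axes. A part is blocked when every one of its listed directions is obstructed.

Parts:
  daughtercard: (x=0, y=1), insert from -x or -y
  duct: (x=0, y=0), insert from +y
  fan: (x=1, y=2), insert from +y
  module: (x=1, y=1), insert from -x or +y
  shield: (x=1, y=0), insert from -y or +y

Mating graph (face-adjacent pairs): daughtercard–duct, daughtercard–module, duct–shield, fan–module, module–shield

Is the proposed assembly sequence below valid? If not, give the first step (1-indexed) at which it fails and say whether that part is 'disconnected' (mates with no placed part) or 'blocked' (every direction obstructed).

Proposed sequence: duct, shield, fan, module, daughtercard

1. duct@(0, 0) [+y clear] — {duct}
2. shield@(1, 0) [-y clear] — {duct, shield}
3. fan@(1, 2) — no placed neighbour ⇒ disconnected

Invalid at step 3 (disconnected)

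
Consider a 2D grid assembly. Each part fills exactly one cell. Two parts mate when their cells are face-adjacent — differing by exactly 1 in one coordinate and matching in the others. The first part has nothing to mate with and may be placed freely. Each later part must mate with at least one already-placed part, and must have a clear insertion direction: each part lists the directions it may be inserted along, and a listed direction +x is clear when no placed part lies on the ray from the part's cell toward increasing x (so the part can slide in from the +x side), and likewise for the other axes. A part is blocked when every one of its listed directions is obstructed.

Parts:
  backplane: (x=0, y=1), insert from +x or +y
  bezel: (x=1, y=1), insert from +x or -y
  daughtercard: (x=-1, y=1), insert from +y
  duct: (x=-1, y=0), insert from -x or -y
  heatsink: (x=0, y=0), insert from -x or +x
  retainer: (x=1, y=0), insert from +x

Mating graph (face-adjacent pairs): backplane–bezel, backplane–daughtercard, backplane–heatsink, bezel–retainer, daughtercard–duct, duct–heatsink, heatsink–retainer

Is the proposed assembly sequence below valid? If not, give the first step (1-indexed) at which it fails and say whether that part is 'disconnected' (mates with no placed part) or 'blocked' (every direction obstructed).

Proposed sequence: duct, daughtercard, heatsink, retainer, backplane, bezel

1. duct@(-1, 0) [-x clear] — {duct}
2. daughtercard@(-1, 1) [+y clear] — {daughtercard, duct}
3. heatsink@(0, 0) [+x clear] — {daughtercard, duct, heatsink}
4. retainer@(1, 0) [+x clear] — {daughtercard, duct, heatsink, retainer}
5. backplane@(0, 1) [+x clear] — {backplane, daughtercard, duct, heatsink, retainer}
6. bezel@(1, 1) [+x clear] — {backplane, bezel, daughtercard, duct, heatsink, retainer}

Valid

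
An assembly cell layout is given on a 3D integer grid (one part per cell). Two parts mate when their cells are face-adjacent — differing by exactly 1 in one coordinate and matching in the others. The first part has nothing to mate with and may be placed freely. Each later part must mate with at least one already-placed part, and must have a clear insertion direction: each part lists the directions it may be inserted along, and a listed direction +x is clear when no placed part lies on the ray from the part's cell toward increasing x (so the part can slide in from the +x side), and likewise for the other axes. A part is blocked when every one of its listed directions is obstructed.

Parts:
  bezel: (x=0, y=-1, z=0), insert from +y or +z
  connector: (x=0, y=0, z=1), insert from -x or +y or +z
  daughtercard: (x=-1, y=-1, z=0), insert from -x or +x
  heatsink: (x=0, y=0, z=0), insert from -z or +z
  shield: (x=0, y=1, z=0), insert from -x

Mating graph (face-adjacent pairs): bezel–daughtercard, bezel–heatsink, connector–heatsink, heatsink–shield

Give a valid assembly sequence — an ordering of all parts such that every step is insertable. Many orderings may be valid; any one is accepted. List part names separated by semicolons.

heatsink; connector; shield; bezel; daughtercard

1. heatsink@(0, 0, 0) [-z clear] — {heatsink}
2. connector@(0, 0, 1) [-x clear] — {connector, heatsink}
3. shield@(0, 1, 0) [-x clear] — {connector, heatsink, shield}
4. bezel@(0, -1, 0) [+z clear] — {bezel, connector, heatsink, shield}
5. daughtercard@(-1, -1, 0) [-x clear] — {bezel, connector, daughtercard, heatsink, shield}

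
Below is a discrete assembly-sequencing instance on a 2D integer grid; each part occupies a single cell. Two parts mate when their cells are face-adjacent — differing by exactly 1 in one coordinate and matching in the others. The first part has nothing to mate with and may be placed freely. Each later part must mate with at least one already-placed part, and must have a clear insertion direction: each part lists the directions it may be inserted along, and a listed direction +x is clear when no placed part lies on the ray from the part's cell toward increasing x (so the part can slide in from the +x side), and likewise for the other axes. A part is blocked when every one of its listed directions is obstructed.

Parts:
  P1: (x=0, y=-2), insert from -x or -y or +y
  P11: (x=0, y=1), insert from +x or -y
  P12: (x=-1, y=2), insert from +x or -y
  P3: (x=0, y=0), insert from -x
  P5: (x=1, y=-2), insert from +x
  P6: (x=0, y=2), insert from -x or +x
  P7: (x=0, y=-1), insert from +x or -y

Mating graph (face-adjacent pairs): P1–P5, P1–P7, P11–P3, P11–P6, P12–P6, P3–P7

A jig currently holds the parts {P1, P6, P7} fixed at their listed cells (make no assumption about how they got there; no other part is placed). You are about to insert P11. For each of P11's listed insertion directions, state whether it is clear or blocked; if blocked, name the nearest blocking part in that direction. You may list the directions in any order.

+x: ray from P11(0, 1) has no placed part ⇒ clear
-y: nearest on ray is P7@(0, -1) ⇒ blocked

+x: clear; -y: blocked by P7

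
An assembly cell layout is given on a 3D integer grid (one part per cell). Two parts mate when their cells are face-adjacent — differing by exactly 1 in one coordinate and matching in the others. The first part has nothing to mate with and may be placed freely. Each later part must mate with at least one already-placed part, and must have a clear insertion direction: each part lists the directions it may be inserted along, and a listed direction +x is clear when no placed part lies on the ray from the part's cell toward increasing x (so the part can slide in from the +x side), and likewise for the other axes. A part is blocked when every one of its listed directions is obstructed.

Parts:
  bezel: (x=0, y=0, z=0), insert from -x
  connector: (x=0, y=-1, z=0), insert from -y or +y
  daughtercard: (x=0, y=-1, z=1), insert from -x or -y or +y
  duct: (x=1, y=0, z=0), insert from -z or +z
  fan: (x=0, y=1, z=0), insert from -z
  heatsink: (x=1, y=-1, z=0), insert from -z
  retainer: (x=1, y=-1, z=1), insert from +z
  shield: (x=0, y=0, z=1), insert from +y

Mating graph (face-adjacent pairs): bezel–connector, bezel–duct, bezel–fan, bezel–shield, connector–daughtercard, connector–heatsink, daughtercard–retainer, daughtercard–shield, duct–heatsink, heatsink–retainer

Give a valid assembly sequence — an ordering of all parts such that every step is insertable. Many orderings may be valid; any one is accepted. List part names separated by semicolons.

fan; bezel; shield; connector; duct; heatsink; retainer; daughtercard

1. fan@(0, 1, 0) [-z clear] — {fan}
2. bezel@(0, 0, 0) [-x clear] — {bezel, fan}
3. shield@(0, 0, 1) [+y clear] — {bezel, fan, shield}
4. connector@(0, -1, 0) [-y clear] — {bezel, connector, fan, shield}
5. duct@(1, 0, 0) [-z clear] — {bezel, connector, duct, fan, shield}
6. heatsink@(1, -1, 0) [-z clear] — {bezel, connector, duct, fan, heatsink, shield}
7. retainer@(1, -1, 1) [+z clear] — {bezel, connector, duct, fan, heatsink, retainer, shield}
8. daughtercard@(0, -1, 1) [-x clear] — {bezel, connector, daughtercard, duct, fan, heatsink, retainer, shield}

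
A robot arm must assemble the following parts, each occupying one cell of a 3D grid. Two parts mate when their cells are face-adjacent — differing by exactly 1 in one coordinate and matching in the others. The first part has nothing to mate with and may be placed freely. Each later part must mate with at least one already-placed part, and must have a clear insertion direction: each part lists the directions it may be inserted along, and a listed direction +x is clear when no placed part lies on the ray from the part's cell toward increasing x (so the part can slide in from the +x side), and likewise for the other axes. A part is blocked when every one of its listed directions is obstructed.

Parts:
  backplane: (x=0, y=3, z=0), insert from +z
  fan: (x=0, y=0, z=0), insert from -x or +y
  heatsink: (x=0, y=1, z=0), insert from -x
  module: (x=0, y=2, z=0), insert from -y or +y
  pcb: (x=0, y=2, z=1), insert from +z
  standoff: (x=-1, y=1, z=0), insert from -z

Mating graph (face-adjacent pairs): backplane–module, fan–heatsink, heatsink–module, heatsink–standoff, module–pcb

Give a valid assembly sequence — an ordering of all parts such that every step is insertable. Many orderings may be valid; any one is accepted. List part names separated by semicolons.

1. module@(0, 2, 0) [-y clear] — {module}
2. pcb@(0, 2, 1) [+z clear] — {module, pcb}
3. backplane@(0, 3, 0) [+z clear] — {backplane, module, pcb}
4. heatsink@(0, 1, 0) [-x clear] — {backplane, heatsink, module, pcb}
5. standoff@(-1, 1, 0) [-z clear] — {backplane, heatsink, module, pcb, standoff}
6. fan@(0, 0, 0) [-x clear] — {backplane, fan, heatsink, module, pcb, standoff}

module; pcb; backplane; heatsink; standoff; fan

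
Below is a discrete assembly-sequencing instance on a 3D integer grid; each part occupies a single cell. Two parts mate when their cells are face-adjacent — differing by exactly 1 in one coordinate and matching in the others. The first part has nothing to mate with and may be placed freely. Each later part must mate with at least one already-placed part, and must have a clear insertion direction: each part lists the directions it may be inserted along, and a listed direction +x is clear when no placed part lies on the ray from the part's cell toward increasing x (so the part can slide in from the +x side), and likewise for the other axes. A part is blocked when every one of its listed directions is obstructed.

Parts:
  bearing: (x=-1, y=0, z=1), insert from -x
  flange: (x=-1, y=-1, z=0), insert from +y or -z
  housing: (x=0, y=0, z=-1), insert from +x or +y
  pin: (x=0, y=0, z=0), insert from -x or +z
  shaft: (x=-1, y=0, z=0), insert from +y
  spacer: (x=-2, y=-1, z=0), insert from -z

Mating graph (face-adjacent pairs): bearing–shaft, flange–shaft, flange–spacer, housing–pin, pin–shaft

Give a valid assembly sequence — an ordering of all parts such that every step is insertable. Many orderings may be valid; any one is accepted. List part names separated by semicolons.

1. shaft@(-1, 0, 0) [+y clear] — {shaft}
2. bearing@(-1, 0, 1) [-x clear] — {bearing, shaft}
3. flange@(-1, -1, 0) [-z clear] — {bearing, flange, shaft}
4. spacer@(-2, -1, 0) [-z clear] — {bearing, flange, shaft, spacer}
5. pin@(0, 0, 0) [+z clear] — {bearing, flange, pin, shaft, spacer}
6. housing@(0, 0, -1) [+x clear] — {bearing, flange, housing, pin, shaft, spacer}

shaft; bearing; flange; spacer; pin; housing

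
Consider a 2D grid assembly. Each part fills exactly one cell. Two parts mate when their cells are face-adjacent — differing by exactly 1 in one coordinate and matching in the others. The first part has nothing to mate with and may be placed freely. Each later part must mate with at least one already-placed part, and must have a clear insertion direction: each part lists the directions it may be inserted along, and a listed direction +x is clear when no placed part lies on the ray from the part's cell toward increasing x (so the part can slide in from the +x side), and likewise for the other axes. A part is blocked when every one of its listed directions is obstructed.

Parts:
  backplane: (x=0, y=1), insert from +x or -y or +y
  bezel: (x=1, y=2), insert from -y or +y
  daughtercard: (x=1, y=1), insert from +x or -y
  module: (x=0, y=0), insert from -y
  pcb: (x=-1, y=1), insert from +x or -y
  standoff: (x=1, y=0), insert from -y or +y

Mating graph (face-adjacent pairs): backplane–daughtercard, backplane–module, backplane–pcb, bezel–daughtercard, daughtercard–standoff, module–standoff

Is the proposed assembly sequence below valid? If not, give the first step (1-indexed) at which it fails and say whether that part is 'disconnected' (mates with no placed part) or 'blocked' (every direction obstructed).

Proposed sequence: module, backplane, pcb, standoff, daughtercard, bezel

Valid

1. module@(0, 0) [-y clear] — {module}
2. backplane@(0, 1) [+x clear] — {backplane, module}
3. pcb@(-1, 1) [-y clear] — {backplane, module, pcb}
4. standoff@(1, 0) [-y clear] — {backplane, module, pcb, standoff}
5. daughtercard@(1, 1) [+x clear] — {backplane, daughtercard, module, pcb, standoff}
6. bezel@(1, 2) [+y clear] — {backplane, bezel, daughtercard, module, pcb, standoff}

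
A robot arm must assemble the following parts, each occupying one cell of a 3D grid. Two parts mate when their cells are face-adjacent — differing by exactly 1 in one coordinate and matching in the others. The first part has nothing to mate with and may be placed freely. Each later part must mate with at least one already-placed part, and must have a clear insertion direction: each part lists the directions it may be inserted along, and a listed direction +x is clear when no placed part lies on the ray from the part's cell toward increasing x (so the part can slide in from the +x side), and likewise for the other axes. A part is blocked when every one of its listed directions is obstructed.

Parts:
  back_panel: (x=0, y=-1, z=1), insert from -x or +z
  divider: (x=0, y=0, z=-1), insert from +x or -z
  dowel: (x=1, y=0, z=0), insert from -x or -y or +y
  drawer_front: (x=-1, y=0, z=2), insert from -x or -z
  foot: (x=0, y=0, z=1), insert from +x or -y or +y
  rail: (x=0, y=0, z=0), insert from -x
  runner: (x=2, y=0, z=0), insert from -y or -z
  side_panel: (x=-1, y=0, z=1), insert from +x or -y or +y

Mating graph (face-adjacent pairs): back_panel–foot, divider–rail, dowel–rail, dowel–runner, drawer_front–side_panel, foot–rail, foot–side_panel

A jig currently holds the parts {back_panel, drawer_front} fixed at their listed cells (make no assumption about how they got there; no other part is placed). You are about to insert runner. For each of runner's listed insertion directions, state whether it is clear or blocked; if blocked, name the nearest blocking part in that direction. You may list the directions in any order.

-y: ray from runner(2, 0, 0) has no placed part ⇒ clear
-z: ray from runner(2, 0, 0) has no placed part ⇒ clear

-y: clear; -z: clear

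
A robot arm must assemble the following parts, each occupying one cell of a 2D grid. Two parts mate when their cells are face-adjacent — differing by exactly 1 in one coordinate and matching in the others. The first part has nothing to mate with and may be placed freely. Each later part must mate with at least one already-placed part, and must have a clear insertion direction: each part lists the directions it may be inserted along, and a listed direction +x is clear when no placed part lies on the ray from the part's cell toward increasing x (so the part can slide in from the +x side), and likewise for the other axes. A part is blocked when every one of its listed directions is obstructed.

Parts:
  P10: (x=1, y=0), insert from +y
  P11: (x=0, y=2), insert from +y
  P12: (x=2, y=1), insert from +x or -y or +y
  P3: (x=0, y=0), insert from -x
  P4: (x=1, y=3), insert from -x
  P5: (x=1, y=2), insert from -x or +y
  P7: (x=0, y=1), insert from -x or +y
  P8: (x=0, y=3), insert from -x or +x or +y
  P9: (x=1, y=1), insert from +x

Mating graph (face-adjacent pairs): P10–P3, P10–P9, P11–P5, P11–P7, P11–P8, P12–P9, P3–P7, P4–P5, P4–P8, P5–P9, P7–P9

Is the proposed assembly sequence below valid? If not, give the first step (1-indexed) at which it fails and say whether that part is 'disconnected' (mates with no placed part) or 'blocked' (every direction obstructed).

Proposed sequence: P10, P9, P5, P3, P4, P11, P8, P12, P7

Valid

1. P10@(1, 0) [+y clear] — {P10}
2. P9@(1, 1) [+x clear] — {P10, P9}
3. P5@(1, 2) [-x clear] — {P10, P5, P9}
4. P3@(0, 0) [-x clear] — {P10, P3, P5, P9}
5. P4@(1, 3) [-x clear] — {P10, P3, P4, P5, P9}
6. P11@(0, 2) [+y clear] — {P10, P11, P3, P4, P5, P9}
7. P8@(0, 3) [-x clear] — {P10, P11, P3, P4, P5, P8, P9}
8. P12@(2, 1) [+x clear] — {P10, P11, P12, P3, P4, P5, P8, P9}
9. P7@(0, 1) [-x clear] — {P10, P11, P12, P3, P4, P5, P7, P8, P9}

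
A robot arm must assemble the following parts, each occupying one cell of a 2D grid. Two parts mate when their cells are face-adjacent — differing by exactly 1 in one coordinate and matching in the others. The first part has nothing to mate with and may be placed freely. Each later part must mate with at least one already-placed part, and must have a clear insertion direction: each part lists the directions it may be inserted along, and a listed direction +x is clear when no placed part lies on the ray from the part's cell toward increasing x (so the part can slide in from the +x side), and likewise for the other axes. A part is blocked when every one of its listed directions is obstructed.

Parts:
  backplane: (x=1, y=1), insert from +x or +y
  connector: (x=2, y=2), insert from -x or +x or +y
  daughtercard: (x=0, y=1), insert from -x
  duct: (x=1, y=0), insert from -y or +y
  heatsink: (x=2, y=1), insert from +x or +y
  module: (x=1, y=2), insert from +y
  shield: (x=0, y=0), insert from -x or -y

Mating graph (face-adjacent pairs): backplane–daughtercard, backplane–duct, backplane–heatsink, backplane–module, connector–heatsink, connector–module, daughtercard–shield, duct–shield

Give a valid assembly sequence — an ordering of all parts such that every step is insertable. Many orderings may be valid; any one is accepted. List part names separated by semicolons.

1. module@(1, 2) [+y clear] — {module}
2. connector@(2, 2) [+x clear] — {connector, module}
3. backplane@(1, 1) [+x clear] — {backplane, connector, module}
4. daughtercard@(0, 1) [-x clear] — {backplane, connector, daughtercard, module}
5. shield@(0, 0) [-x clear] — {backplane, connector, daughtercard, module, shield}
6. heatsink@(2, 1) [+x clear] — {backplane, connector, daughtercard, heatsink, module, shield}
7. duct@(1, 0) [-y clear] — {backplane, connector, daughtercard, duct, heatsink, module, shield}

module; connector; backplane; daughtercard; shield; heatsink; duct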